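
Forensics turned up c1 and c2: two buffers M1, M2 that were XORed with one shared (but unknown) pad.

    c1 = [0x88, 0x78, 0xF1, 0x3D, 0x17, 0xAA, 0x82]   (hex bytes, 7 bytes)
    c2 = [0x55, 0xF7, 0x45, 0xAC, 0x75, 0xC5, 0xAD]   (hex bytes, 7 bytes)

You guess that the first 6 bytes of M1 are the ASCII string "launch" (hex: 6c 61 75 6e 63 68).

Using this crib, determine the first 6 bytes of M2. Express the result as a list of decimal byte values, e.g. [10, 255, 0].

First, c1 ⊕ c2 = (M1 ⊕ K) ⊕ (M2 ⊕ K) = M1 ⊕ M2, so the key drops out. Then M2 = (M1 ⊕ M2) ⊕ M1 over the first 6 bytes.
byte 0: (88 ^ 55) ^ 6c = dd ^ 6c = b1
byte 1: (78 ^ f7) ^ 61 = 8f ^ 61 = ee
byte 2: (f1 ^ 45) ^ 75 = b4 ^ 75 = c1
byte 3: (3d ^ ac) ^ 6e = 91 ^ 6e = ff
byte 4: (17 ^ 75) ^ 63 = 62 ^ 63 = 01
byte 5: (aa ^ c5) ^ 68 = 6f ^ 68 = 07

[177, 238, 193, 255, 1, 7]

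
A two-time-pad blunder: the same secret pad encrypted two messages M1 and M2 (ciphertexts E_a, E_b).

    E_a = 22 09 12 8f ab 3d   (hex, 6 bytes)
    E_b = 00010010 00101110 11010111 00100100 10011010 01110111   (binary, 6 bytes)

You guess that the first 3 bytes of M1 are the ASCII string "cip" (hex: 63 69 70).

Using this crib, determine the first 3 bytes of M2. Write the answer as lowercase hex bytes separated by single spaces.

53 4e b5

First, E_a ⊕ E_b = (M1 ⊕ K) ⊕ (M2 ⊕ K) = M1 ⊕ M2, so the key drops out. Then M2 = (M1 ⊕ M2) ⊕ M1 over the first 3 bytes.
byte 0: (22 ⊕ 12) ⊕ 63 = 30 ⊕ 63 = 53
byte 1: (09 ⊕ 2e) ⊕ 69 = 27 ⊕ 69 = 4e
byte 2: (12 ⊕ d7) ⊕ 70 = c5 ⊕ 70 = b5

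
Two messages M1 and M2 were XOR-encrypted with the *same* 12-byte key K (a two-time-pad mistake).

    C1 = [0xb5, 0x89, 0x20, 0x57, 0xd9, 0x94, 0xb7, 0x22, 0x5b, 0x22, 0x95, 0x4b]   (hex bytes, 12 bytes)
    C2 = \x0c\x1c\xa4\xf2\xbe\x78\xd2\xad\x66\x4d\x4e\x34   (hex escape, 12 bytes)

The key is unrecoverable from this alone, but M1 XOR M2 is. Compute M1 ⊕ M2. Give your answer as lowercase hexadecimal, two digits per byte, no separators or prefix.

C1 ⊕ C2 = (M1 ⊕ K) ⊕ (M2 ⊕ K) = M1 ⊕ M2 — the shared key cancels under XOR.
10110101 ⊕ 00001100 = 10111001
10001001 ⊕ 00011100 = 10010101
00100000 ⊕ 10100100 = 10000100
01010111 ⊕ 11110010 = 10100101
11011001 ⊕ 10111110 = 01100111
10010100 ⊕ 01111000 = 11101100
10110111 ⊕ 11010010 = 01100101
00100010 ⊕ 10101101 = 10001111
01011011 ⊕ 01100110 = 00111101
00100010 ⊕ 01001101 = 01101111
10010101 ⊕ 01001110 = 11011011
01001011 ⊕ 00110100 = 01111111

b99584a567ec658f3d6fdb7f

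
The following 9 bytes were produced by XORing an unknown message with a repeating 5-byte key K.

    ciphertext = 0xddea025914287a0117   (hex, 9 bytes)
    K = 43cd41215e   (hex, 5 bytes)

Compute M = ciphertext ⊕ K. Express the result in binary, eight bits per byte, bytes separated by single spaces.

The 5-byte key repeats, so the effective keystream is 43 cd 41 21 5e 43 cd 41 21.
byte 0: 221 ⊕  67 = 158
byte 1: 234 ⊕ 205 =  39
byte 2:   2 ⊕  65 =  67
byte 3:  89 ⊕  33 = 120
byte 4:  20 ⊕  94 =  74
byte 5:  40 ⊕  67 = 107
byte 6: 122 ⊕ 205 = 183
byte 7:   1 ⊕  65 =  64
byte 8:  23 ⊕  33 =  54

10011110 00100111 01000011 01111000 01001010 01101011 10110111 01000000 00110110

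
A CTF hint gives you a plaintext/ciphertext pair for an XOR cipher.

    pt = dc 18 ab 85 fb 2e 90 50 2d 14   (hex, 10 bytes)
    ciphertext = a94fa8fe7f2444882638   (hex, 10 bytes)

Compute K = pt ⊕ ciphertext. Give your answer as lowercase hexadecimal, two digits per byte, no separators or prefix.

7557037b840ad4d80b2c

Since ciphertext = pt ⊕ K, XORing both sides with pt gives K = pt ⊕ ciphertext.
byte 0: 220 ^ 169 = 117
byte 1:  24 ^  79 =  87
byte 2: 171 ^ 168 =   3
byte 3: 133 ^ 254 = 123
byte 4: 251 ^ 127 = 132
byte 5:  46 ^  36 =  10
byte 6: 144 ^  68 = 212
byte 7:  80 ^ 136 = 216
byte 8:  45 ^  38 =  11
byte 9:  20 ^  56 =  44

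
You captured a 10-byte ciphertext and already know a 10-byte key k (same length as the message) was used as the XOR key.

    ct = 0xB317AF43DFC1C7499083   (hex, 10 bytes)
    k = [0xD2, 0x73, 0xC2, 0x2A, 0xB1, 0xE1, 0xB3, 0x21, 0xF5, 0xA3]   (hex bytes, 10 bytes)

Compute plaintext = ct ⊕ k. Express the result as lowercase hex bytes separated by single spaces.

10110011 XOR 11010010 = 01100001
00010111 XOR 01110011 = 01100100
10101111 XOR 11000010 = 01101101
01000011 XOR 00101010 = 01101001
11011111 XOR 10110001 = 01101110
11000001 XOR 11100001 = 00100000
11000111 XOR 10110011 = 01110100
01001001 XOR 00100001 = 01101000
10010000 XOR 11110101 = 01100101
10000011 XOR 10100011 = 00100000

61 64 6d 69 6e 20 74 68 65 20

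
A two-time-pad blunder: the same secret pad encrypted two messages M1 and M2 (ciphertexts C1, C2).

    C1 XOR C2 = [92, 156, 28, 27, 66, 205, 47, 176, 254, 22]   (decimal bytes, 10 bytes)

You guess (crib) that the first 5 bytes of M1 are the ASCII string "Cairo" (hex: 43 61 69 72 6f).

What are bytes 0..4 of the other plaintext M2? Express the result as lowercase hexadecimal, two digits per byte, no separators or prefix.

Since C1 ⊕ C2 = M1 ⊕ M2, XORing with the guessed M1 bytes yields the corresponding M2 bytes: M2 = (C1 ⊕ C2) ⊕ M1.
5c xor 43 = 1f
9c xor 61 = fd
1c xor 69 = 75
1b xor 72 = 69
42 xor 6f = 2d

1ffd75692d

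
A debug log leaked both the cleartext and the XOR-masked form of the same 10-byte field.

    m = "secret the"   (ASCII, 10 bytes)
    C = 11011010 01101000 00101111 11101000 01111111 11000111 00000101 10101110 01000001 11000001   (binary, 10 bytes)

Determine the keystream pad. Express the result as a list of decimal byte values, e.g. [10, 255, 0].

Since C = m ⊕ pad, XORing both sides with m gives pad = m ⊕ C.
byte 0: 73 XOR da = a9
byte 1: 65 XOR 68 = 0d
byte 2: 63 XOR 2f = 4c
byte 3: 72 XOR e8 = 9a
byte 4: 65 XOR 7f = 1a
byte 5: 74 XOR c7 = b3
byte 6: 20 XOR 05 = 25
byte 7: 74 XOR ae = da
byte 8: 68 XOR 41 = 29
byte 9: 65 XOR c1 = a4

[169, 13, 76, 154, 26, 179, 37, 218, 41, 164]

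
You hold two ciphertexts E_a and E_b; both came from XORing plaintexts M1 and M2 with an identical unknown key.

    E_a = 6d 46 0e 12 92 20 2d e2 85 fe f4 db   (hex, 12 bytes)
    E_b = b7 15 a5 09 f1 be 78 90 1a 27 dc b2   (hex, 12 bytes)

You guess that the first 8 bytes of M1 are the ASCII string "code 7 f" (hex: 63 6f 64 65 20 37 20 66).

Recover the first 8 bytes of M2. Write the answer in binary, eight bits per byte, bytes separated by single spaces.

First, E_a ⊕ E_b = (M1 ⊕ K) ⊕ (M2 ⊕ K) = M1 ⊕ M2, so the key drops out. Then M2 = (M1 ⊕ M2) ⊕ M1 over the first 8 bytes.
byte 0: (6d xor b7) xor 63 = da xor 63 = b9
byte 1: (46 xor 15) xor 6f = 53 xor 6f = 3c
byte 2: (0e xor a5) xor 64 = ab xor 64 = cf
byte 3: (12 xor 09) xor 65 = 1b xor 65 = 7e
byte 4: (92 xor f1) xor 20 = 63 xor 20 = 43
byte 5: (20 xor be) xor 37 = 9e xor 37 = a9
byte 6: (2d xor 78) xor 20 = 55 xor 20 = 75
byte 7: (e2 xor 90) xor 66 = 72 xor 66 = 14

10111001 00111100 11001111 01111110 01000011 10101001 01110101 00010100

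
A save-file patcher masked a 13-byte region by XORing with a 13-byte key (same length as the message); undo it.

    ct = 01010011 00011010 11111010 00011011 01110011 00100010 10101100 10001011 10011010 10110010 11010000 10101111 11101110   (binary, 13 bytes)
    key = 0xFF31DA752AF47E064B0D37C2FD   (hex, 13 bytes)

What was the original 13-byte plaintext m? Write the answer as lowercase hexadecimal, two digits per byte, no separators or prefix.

byte 0: 01010011 XOR 11111111 = 10101100
byte 1: 00011010 XOR 00110001 = 00101011
byte 2: 11111010 XOR 11011010 = 00100000
byte 3: 00011011 XOR 01110101 = 01101110
byte 4: 01110011 XOR 00101010 = 01011001
byte 5: 00100010 XOR 11110100 = 11010110
byte 6: 10101100 XOR 01111110 = 11010010
byte 7: 10001011 XOR 00000110 = 10001101
byte 8: 10011010 XOR 01001011 = 11010001
byte 9: 10110010 XOR 00001101 = 10111111
byte 10: 11010000 XOR 00110111 = 11100111
byte 11: 10101111 XOR 11000010 = 01101101
byte 12: 11101110 XOR 11111101 = 00010011

ac2b206e59d6d28dd1bfe76d13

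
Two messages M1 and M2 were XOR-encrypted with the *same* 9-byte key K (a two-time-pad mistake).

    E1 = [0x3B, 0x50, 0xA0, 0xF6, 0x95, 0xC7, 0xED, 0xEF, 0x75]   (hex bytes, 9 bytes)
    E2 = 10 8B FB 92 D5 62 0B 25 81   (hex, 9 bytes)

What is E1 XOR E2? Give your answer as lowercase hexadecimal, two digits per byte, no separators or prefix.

E1 ⊕ E2 = (M1 ⊕ K) ⊕ (M2 ⊕ K) = M1 ⊕ M2 — the shared key cancels under XOR.
00111011 ^ 00010000 = 00101011
01010000 ^ 10001011 = 11011011
10100000 ^ 11111011 = 01011011
11110110 ^ 10010010 = 01100100
10010101 ^ 11010101 = 01000000
11000111 ^ 01100010 = 10100101
11101101 ^ 00001011 = 11100110
11101111 ^ 00100101 = 11001010
01110101 ^ 10000001 = 11110100

2bdb5b6440a5e6caf4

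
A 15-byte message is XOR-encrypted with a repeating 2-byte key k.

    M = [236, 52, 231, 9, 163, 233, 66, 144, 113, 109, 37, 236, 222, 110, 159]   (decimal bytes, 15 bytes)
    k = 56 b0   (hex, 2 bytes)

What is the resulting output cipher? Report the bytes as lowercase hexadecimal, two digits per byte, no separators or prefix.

The 2-byte key repeats, so the effective keystream is 56 b0 56 b0 56 b0 56 b0 56 b0 56 b0 56 b0 56.
byte 0: 236 XOR  86 = 186
byte 1:  52 XOR 176 = 132
byte 2: 231 XOR  86 = 177
byte 3:   9 XOR 176 = 185
byte 4: 163 XOR  86 = 245
byte 5: 233 XOR 176 =  89
byte 6:  66 XOR  86 =  20
byte 7: 144 XOR 176 =  32
byte 8: 113 XOR  86 =  39
byte 9: 109 XOR 176 = 221
byte 10:  37 XOR  86 = 115
byte 11: 236 XOR 176 =  92
byte 12: 222 XOR  86 = 136
byte 13: 110 XOR 176 = 222
byte 14: 159 XOR  86 = 201

ba84b1b9f559142027dd735c88dec9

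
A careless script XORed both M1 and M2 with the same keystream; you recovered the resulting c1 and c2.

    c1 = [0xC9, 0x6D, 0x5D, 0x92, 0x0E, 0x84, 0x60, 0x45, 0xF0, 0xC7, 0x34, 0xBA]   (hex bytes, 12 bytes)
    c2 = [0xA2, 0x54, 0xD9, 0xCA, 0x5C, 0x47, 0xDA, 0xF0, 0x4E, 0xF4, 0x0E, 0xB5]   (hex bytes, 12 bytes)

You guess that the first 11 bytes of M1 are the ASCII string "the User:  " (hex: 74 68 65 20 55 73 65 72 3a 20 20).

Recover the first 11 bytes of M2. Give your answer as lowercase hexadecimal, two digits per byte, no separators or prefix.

1f51e17807b0dfc784131a

First, c1 ⊕ c2 = (M1 ⊕ K) ⊕ (M2 ⊕ K) = M1 ⊕ M2, so the key drops out. Then M2 = (M1 ⊕ M2) ⊕ M1 over the first 11 bytes.
byte 0: (c9 XOR a2) XOR 74 = 6b XOR 74 = 1f
byte 1: (6d XOR 54) XOR 68 = 39 XOR 68 = 51
byte 2: (5d XOR d9) XOR 65 = 84 XOR 65 = e1
byte 3: (92 XOR ca) XOR 20 = 58 XOR 20 = 78
byte 4: (0e XOR 5c) XOR 55 = 52 XOR 55 = 07
byte 5: (84 XOR 47) XOR 73 = c3 XOR 73 = b0
byte 6: (60 XOR da) XOR 65 = ba XOR 65 = df
byte 7: (45 XOR f0) XOR 72 = b5 XOR 72 = c7
byte 8: (f0 XOR 4e) XOR 3a = be XOR 3a = 84
byte 9: (c7 XOR f4) XOR 20 = 33 XOR 20 = 13
byte 10: (34 XOR 0e) XOR 20 = 3a XOR 20 = 1a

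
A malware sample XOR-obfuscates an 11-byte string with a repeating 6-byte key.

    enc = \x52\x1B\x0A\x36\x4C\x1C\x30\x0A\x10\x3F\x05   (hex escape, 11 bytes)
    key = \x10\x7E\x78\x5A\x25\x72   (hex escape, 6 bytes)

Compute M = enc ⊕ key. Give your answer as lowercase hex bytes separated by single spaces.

The 6-byte key repeats, so the effective keystream is 10 7e 78 5a 25 72 10 7e 78 5a 25.
byte 0: 52 XOR 10 = 42
byte 1: 1b XOR 7e = 65
byte 2: 0a XOR 78 = 72
byte 3: 36 XOR 5a = 6c
byte 4: 4c XOR 25 = 69
byte 5: 1c XOR 72 = 6e
byte 6: 30 XOR 10 = 20
byte 7: 0a XOR 7e = 74
byte 8: 10 XOR 78 = 68
byte 9: 3f XOR 5a = 65
byte 10: 05 XOR 25 = 20

42 65 72 6c 69 6e 20 74 68 65 20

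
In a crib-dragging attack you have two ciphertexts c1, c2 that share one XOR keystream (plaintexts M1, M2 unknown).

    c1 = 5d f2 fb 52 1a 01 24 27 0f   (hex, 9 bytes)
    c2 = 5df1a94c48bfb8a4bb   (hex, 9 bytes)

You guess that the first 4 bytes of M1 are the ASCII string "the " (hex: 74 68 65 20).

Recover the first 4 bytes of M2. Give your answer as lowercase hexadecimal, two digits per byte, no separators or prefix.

First, c1 ⊕ c2 = (M1 ⊕ K) ⊕ (M2 ⊕ K) = M1 ⊕ M2, so the key drops out. Then M2 = (M1 ⊕ M2) ⊕ M1 over the first 4 bytes.
byte 0: (5d ⊕ 5d) ⊕ 74 = 00 ⊕ 74 = 74
byte 1: (f2 ⊕ f1) ⊕ 68 = 03 ⊕ 68 = 6b
byte 2: (fb ⊕ a9) ⊕ 65 = 52 ⊕ 65 = 37
byte 3: (52 ⊕ 4c) ⊕ 20 = 1e ⊕ 20 = 3e

746b373e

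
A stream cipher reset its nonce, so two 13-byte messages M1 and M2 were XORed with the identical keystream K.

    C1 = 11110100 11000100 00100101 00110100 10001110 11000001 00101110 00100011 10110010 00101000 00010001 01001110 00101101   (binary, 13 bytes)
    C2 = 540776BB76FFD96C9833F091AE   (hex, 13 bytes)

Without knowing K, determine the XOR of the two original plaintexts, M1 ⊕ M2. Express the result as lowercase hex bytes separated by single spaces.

a0 c3 53 8f f8 3e f7 4f 2a 1b e1 df 83

C1 ⊕ C2 = (M1 ⊕ K) ⊕ (M2 ⊕ K) = M1 ⊕ M2 — the shared key cancels under XOR.
byte 0: f4 ⊕ 54 = a0
byte 1: c4 ⊕ 07 = c3
byte 2: 25 ⊕ 76 = 53
byte 3: 34 ⊕ bb = 8f
byte 4: 8e ⊕ 76 = f8
byte 5: c1 ⊕ ff = 3e
byte 6: 2e ⊕ d9 = f7
byte 7: 23 ⊕ 6c = 4f
byte 8: b2 ⊕ 98 = 2a
byte 9: 28 ⊕ 33 = 1b
byte 10: 11 ⊕ f0 = e1
byte 11: 4e ⊕ 91 = df
byte 12: 2d ⊕ ae = 83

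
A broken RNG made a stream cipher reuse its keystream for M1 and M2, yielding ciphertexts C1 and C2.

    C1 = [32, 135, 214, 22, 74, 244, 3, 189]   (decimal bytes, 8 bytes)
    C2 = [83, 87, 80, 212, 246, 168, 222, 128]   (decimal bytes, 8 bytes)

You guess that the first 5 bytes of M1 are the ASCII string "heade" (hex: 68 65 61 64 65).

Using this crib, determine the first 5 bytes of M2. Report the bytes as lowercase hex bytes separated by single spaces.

1b b5 e7 a6 d9

First, C1 ⊕ C2 = (M1 ⊕ K) ⊕ (M2 ⊕ K) = M1 ⊕ M2, so the key drops out. Then M2 = (M1 ⊕ M2) ⊕ M1 over the first 5 bytes.
byte 0: (20 ^ 53) ^ 68 = 73 ^ 68 = 1b
byte 1: (87 ^ 57) ^ 65 = d0 ^ 65 = b5
byte 2: (d6 ^ 50) ^ 61 = 86 ^ 61 = e7
byte 3: (16 ^ d4) ^ 64 = c2 ^ 64 = a6
byte 4: (4a ^ f6) ^ 65 = bc ^ 65 = d9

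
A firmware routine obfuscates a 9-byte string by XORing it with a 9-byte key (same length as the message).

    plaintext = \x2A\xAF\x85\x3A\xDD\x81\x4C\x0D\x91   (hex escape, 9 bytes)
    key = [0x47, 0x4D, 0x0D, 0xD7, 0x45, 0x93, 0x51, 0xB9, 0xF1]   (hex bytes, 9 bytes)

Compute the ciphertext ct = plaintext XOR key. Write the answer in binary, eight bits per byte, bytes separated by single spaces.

byte 0: 2a ^ 47 = 6d
byte 1: af ^ 4d = e2
byte 2: 85 ^ 0d = 88
byte 3: 3a ^ d7 = ed
byte 4: dd ^ 45 = 98
byte 5: 81 ^ 93 = 12
byte 6: 4c ^ 51 = 1d
byte 7: 0d ^ b9 = b4
byte 8: 91 ^ f1 = 60

01101101 11100010 10001000 11101101 10011000 00010010 00011101 10110100 01100000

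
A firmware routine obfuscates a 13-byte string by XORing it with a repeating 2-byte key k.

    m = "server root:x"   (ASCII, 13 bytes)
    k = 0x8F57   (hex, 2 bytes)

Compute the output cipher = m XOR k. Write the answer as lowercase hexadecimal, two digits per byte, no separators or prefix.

fc32fd21ea25af25e038fb6df7

The 2-byte key repeats, so the effective keystream is 8f 57 8f 57 8f 57 8f 57 8f 57 8f 57 8f.
byte 0: 73 xor 8f = fc
byte 1: 65 xor 57 = 32
byte 2: 72 xor 8f = fd
byte 3: 76 xor 57 = 21
byte 4: 65 xor 8f = ea
byte 5: 72 xor 57 = 25
byte 6: 20 xor 8f = af
byte 7: 72 xor 57 = 25
byte 8: 6f xor 8f = e0
byte 9: 6f xor 57 = 38
byte 10: 74 xor 8f = fb
byte 11: 3a xor 57 = 6d
byte 12: 78 xor 8f = f7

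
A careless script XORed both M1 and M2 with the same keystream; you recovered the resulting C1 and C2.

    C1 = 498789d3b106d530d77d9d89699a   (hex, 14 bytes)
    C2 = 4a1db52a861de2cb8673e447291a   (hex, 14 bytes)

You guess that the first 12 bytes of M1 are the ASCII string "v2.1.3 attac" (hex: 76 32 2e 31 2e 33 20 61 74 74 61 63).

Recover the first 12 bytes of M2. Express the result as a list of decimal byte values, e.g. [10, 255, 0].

First, C1 ⊕ C2 = (M1 ⊕ K) ⊕ (M2 ⊕ K) = M1 ⊕ M2, so the key drops out. Then M2 = (M1 ⊕ M2) ⊕ M1 over the first 12 bytes.
byte 0: (49 xor 4a) xor 76 = 03 xor 76 = 75
byte 1: (87 xor 1d) xor 32 = 9a xor 32 = a8
byte 2: (89 xor b5) xor 2e = 3c xor 2e = 12
byte 3: (d3 xor 2a) xor 31 = f9 xor 31 = c8
byte 4: (b1 xor 86) xor 2e = 37 xor 2e = 19
byte 5: (06 xor 1d) xor 33 = 1b xor 33 = 28
byte 6: (d5 xor e2) xor 20 = 37 xor 20 = 17
byte 7: (30 xor cb) xor 61 = fb xor 61 = 9a
byte 8: (d7 xor 86) xor 74 = 51 xor 74 = 25
byte 9: (7d xor 73) xor 74 = 0e xor 74 = 7a
byte 10: (9d xor e4) xor 61 = 79 xor 61 = 18
byte 11: (89 xor 47) xor 63 = ce xor 63 = ad

[117, 168, 18, 200, 25, 40, 23, 154, 37, 122, 24, 173]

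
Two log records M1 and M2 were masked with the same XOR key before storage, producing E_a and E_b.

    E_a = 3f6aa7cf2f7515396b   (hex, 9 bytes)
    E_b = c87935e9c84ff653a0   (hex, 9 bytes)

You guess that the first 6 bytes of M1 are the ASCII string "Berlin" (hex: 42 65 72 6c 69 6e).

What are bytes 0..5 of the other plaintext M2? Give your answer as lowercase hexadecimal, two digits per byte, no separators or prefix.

b576e04a8e54

First, E_a ⊕ E_b = (M1 ⊕ K) ⊕ (M2 ⊕ K) = M1 ⊕ M2, so the key drops out. Then M2 = (M1 ⊕ M2) ⊕ M1 over the first 6 bytes.
byte 0: (3f xor c8) xor 42 = f7 xor 42 = b5
byte 1: (6a xor 79) xor 65 = 13 xor 65 = 76
byte 2: (a7 xor 35) xor 72 = 92 xor 72 = e0
byte 3: (cf xor e9) xor 6c = 26 xor 6c = 4a
byte 4: (2f xor c8) xor 69 = e7 xor 69 = 8e
byte 5: (75 xor 4f) xor 6e = 3a xor 6e = 54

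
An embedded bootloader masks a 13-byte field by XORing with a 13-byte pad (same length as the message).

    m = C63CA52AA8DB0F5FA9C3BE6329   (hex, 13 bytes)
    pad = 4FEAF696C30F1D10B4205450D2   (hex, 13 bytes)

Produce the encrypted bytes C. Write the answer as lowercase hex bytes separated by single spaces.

XOR is its own inverse, so applying the key byte-wise gives the result directly.
11000110 ⊕ 01001111 = 10001001
00111100 ⊕ 11101010 = 11010110
10100101 ⊕ 11110110 = 01010011
00101010 ⊕ 10010110 = 10111100
10101000 ⊕ 11000011 = 01101011
11011011 ⊕ 00001111 = 11010100
00001111 ⊕ 00011101 = 00010010
01011111 ⊕ 00010000 = 01001111
10101001 ⊕ 10110100 = 00011101
11000011 ⊕ 00100000 = 11100011
10111110 ⊕ 01010100 = 11101010
01100011 ⊕ 01010000 = 00110011
00101001 ⊕ 11010010 = 11111011

89 d6 53 bc 6b d4 12 4f 1d e3 ea 33 fb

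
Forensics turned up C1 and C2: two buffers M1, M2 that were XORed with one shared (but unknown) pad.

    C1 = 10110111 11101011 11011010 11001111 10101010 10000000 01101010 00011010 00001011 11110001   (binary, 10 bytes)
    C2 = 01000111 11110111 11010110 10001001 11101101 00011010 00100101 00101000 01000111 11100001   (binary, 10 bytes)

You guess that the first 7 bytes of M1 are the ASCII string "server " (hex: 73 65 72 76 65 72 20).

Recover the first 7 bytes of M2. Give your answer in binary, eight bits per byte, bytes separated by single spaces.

First, C1 ⊕ C2 = (M1 ⊕ K) ⊕ (M2 ⊕ K) = M1 ⊕ M2, so the key drops out. Then M2 = (M1 ⊕ M2) ⊕ M1 over the first 7 bytes.
byte 0: (b7 ⊕ 47) ⊕ 73 = f0 ⊕ 73 = 83
byte 1: (eb ⊕ f7) ⊕ 65 = 1c ⊕ 65 = 79
byte 2: (da ⊕ d6) ⊕ 72 = 0c ⊕ 72 = 7e
byte 3: (cf ⊕ 89) ⊕ 76 = 46 ⊕ 76 = 30
byte 4: (aa ⊕ ed) ⊕ 65 = 47 ⊕ 65 = 22
byte 5: (80 ⊕ 1a) ⊕ 72 = 9a ⊕ 72 = e8
byte 6: (6a ⊕ 25) ⊕ 20 = 4f ⊕ 20 = 6f

10000011 01111001 01111110 00110000 00100010 11101000 01101111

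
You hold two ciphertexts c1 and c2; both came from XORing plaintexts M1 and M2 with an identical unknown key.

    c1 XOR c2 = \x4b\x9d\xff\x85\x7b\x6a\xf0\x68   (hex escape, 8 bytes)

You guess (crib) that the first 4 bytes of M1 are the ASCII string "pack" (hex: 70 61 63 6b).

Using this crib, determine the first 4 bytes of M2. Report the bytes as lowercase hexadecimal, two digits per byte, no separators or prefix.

3bfc9cee

Since c1 ⊕ c2 = M1 ⊕ M2, XORing with the guessed M1 bytes yields the corresponding M2 bytes: M2 = (c1 ⊕ c2) ⊕ M1.
byte 0: 01001011 xor 01110000 = 00111011
byte 1: 10011101 xor 01100001 = 11111100
byte 2: 11111111 xor 01100011 = 10011100
byte 3: 10000101 xor 01101011 = 11101110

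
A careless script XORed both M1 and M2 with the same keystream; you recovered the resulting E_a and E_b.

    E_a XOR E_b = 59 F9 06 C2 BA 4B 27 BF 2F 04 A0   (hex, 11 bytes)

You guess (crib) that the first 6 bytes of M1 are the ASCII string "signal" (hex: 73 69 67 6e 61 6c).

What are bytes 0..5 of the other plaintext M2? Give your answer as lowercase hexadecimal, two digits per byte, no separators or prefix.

2a9061acdb27

Since E_a ⊕ E_b = M1 ⊕ M2, XORing with the guessed M1 bytes yields the corresponding M2 bytes: M2 = (E_a ⊕ E_b) ⊕ M1.
01011001 XOR 01110011 = 00101010
11111001 XOR 01101001 = 10010000
00000110 XOR 01100111 = 01100001
11000010 XOR 01101110 = 10101100
10111010 XOR 01100001 = 11011011
01001011 XOR 01101100 = 00100111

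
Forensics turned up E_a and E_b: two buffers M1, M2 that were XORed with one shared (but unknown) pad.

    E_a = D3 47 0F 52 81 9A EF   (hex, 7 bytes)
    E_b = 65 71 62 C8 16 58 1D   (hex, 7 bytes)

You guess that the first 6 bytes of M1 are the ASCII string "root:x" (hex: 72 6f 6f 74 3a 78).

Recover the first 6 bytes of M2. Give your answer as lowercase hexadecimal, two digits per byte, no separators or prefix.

First, E_a ⊕ E_b = (M1 ⊕ K) ⊕ (M2 ⊕ K) = M1 ⊕ M2, so the key drops out. Then M2 = (M1 ⊕ M2) ⊕ M1 over the first 6 bytes.
byte 0: (d3 XOR 65) XOR 72 = b6 XOR 72 = c4
byte 1: (47 XOR 71) XOR 6f = 36 XOR 6f = 59
byte 2: (0f XOR 62) XOR 6f = 6d XOR 6f = 02
byte 3: (52 XOR c8) XOR 74 = 9a XOR 74 = ee
byte 4: (81 XOR 16) XOR 3a = 97 XOR 3a = ad
byte 5: (9a XOR 58) XOR 78 = c2 XOR 78 = ba

c45902eeadba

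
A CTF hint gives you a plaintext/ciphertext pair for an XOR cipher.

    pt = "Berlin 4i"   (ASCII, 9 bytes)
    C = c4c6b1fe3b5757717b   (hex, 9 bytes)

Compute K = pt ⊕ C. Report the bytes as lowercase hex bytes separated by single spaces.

Since C = pt ⊕ K, XORing both sides with pt gives K = pt ⊕ C.
byte 0: 01000010 XOR 11000100 = 10000110
byte 1: 01100101 XOR 11000110 = 10100011
byte 2: 01110010 XOR 10110001 = 11000011
byte 3: 01101100 XOR 11111110 = 10010010
byte 4: 01101001 XOR 00111011 = 01010010
byte 5: 01101110 XOR 01010111 = 00111001
byte 6: 00100000 XOR 01010111 = 01110111
byte 7: 00110100 XOR 01110001 = 01000101
byte 8: 01101001 XOR 01111011 = 00010010

86 a3 c3 92 52 39 77 45 12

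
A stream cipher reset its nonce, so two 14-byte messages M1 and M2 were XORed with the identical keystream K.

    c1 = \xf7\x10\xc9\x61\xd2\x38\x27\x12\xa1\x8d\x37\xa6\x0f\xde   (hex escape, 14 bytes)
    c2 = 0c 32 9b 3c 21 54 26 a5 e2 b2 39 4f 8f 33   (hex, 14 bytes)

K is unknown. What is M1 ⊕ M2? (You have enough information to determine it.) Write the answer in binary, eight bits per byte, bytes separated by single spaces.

c1 ⊕ c2 = (M1 ⊕ K) ⊕ (M2 ⊕ K) = M1 ⊕ M2 — the shared key cancels under XOR.
byte 0: 247 XOR  12 = 251
byte 1:  16 XOR  50 =  34
byte 2: 201 XOR 155 =  82
byte 3:  97 XOR  60 =  93
byte 4: 210 XOR  33 = 243
byte 5:  56 XOR  84 = 108
byte 6:  39 XOR  38 =   1
byte 7:  18 XOR 165 = 183
byte 8: 161 XOR 226 =  67
byte 9: 141 XOR 178 =  63
byte 10:  55 XOR  57 =  14
byte 11: 166 XOR  79 = 233
byte 12:  15 XOR 143 = 128
byte 13: 222 XOR  51 = 237

11111011 00100010 01010010 01011101 11110011 01101100 00000001 10110111 01000011 00111111 00001110 11101001 10000000 11101101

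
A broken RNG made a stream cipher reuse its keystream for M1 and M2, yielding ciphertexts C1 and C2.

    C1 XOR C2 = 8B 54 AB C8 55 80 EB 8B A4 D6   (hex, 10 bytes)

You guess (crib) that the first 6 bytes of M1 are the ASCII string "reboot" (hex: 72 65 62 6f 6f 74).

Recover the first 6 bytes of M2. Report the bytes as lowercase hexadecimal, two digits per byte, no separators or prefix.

f931c9a73af4

Since C1 ⊕ C2 = M1 ⊕ M2, XORing with the guessed M1 bytes yields the corresponding M2 bytes: M2 = (C1 ⊕ C2) ⊕ M1.
8b XOR 72 = f9
54 XOR 65 = 31
ab XOR 62 = c9
c8 XOR 6f = a7
55 XOR 6f = 3a
80 XOR 74 = f4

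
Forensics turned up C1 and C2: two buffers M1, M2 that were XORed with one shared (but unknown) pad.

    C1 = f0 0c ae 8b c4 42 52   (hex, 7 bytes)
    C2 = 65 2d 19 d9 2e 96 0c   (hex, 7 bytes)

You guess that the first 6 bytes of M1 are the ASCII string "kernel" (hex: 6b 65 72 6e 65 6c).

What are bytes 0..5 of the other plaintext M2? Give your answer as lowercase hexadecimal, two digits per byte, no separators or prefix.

fe44c53c8fb8

First, C1 ⊕ C2 = (M1 ⊕ K) ⊕ (M2 ⊕ K) = M1 ⊕ M2, so the key drops out. Then M2 = (M1 ⊕ M2) ⊕ M1 over the first 6 bytes.
byte 0: (f0 XOR 65) XOR 6b = 95 XOR 6b = fe
byte 1: (0c XOR 2d) XOR 65 = 21 XOR 65 = 44
byte 2: (ae XOR 19) XOR 72 = b7 XOR 72 = c5
byte 3: (8b XOR d9) XOR 6e = 52 XOR 6e = 3c
byte 4: (c4 XOR 2e) XOR 65 = ea XOR 65 = 8f
byte 5: (42 XOR 96) XOR 6c = d4 XOR 6c = b8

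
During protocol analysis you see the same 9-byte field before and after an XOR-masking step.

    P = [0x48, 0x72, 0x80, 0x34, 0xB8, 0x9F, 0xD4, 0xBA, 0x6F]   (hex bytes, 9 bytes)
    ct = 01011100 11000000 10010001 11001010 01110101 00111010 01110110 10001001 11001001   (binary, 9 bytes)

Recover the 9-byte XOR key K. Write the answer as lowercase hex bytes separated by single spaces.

14 b2 11 fe cd a5 a2 33 a6

Since ct = P ⊕ K, XORing both sides with P gives K = P ⊕ ct.
byte 0:  72 ^  92 =  20
byte 1: 114 ^ 192 = 178
byte 2: 128 ^ 145 =  17
byte 3:  52 ^ 202 = 254
byte 4: 184 ^ 117 = 205
byte 5: 159 ^  58 = 165
byte 6: 212 ^ 118 = 162
byte 7: 186 ^ 137 =  51
byte 8: 111 ^ 201 = 166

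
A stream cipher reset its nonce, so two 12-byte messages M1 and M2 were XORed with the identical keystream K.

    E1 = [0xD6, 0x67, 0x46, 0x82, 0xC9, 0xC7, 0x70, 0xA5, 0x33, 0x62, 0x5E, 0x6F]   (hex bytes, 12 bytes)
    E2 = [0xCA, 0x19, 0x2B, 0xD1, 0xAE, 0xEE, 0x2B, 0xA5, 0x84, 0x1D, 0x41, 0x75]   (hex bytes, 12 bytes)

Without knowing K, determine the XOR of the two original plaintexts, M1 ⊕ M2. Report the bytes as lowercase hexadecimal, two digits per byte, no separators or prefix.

1c7e6d5367295b00b77f1f1a

E1 ⊕ E2 = (M1 ⊕ K) ⊕ (M2 ⊕ K) = M1 ⊕ M2 — the shared key cancels under XOR.
byte 0: 214 xor 202 =  28
byte 1: 103 xor  25 = 126
byte 2:  70 xor  43 = 109
byte 3: 130 xor 209 =  83
byte 4: 201 xor 174 = 103
byte 5: 199 xor 238 =  41
byte 6: 112 xor  43 =  91
byte 7: 165 xor 165 =   0
byte 8:  51 xor 132 = 183
byte 9:  98 xor  29 = 127
byte 10:  94 xor  65 =  31
byte 11: 111 xor 117 =  26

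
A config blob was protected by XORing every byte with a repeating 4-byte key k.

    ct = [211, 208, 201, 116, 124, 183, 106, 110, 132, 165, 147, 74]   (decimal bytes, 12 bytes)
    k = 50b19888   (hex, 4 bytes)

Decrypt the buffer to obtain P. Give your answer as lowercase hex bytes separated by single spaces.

83 61 51 fc 2c 06 f2 e6 d4 14 0b c2

The 4-byte key repeats, so the effective keystream is 50 b1 98 88 50 b1 98 88 50 b1 98 88.
byte 0: 11010011 ⊕ 01010000 = 10000011
byte 1: 11010000 ⊕ 10110001 = 01100001
byte 2: 11001001 ⊕ 10011000 = 01010001
byte 3: 01110100 ⊕ 10001000 = 11111100
byte 4: 01111100 ⊕ 01010000 = 00101100
byte 5: 10110111 ⊕ 10110001 = 00000110
byte 6: 01101010 ⊕ 10011000 = 11110010
byte 7: 01101110 ⊕ 10001000 = 11100110
byte 8: 10000100 ⊕ 01010000 = 11010100
byte 9: 10100101 ⊕ 10110001 = 00010100
byte 10: 10010011 ⊕ 10011000 = 00001011
byte 11: 01001010 ⊕ 10001000 = 11000010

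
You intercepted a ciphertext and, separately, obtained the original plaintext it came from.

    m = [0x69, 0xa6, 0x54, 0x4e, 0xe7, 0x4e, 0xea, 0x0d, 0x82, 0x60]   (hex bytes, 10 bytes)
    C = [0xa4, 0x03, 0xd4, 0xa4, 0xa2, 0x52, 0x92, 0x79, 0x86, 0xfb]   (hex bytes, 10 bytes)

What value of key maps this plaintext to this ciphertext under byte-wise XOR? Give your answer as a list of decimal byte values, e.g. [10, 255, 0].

Since C = m ⊕ key, XORing both sides with m gives key = m ⊕ C.
69 XOR a4 = cd
a6 XOR 03 = a5
54 XOR d4 = 80
4e XOR a4 = ea
e7 XOR a2 = 45
4e XOR 52 = 1c
ea XOR 92 = 78
0d XOR 79 = 74
82 XOR 86 = 04
60 XOR fb = 9b

[205, 165, 128, 234, 69, 28, 120, 116, 4, 155]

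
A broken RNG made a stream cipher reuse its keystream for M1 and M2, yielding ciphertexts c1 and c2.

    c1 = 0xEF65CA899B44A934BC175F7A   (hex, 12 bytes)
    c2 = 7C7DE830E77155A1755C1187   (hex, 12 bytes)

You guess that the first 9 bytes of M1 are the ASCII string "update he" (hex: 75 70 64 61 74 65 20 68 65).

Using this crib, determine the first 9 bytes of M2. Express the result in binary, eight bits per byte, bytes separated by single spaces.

11100110 01101000 01000110 11011000 00001000 01010000 11011100 11111101 10101100

First, c1 ⊕ c2 = (M1 ⊕ K) ⊕ (M2 ⊕ K) = M1 ⊕ M2, so the key drops out. Then M2 = (M1 ⊕ M2) ⊕ M1 over the first 9 bytes.
byte 0: (ef xor 7c) xor 75 = 93 xor 75 = e6
byte 1: (65 xor 7d) xor 70 = 18 xor 70 = 68
byte 2: (ca xor e8) xor 64 = 22 xor 64 = 46
byte 3: (89 xor 30) xor 61 = b9 xor 61 = d8
byte 4: (9b xor e7) xor 74 = 7c xor 74 = 08
byte 5: (44 xor 71) xor 65 = 35 xor 65 = 50
byte 6: (a9 xor 55) xor 20 = fc xor 20 = dc
byte 7: (34 xor a1) xor 68 = 95 xor 68 = fd
byte 8: (bc xor 75) xor 65 = c9 xor 65 = ac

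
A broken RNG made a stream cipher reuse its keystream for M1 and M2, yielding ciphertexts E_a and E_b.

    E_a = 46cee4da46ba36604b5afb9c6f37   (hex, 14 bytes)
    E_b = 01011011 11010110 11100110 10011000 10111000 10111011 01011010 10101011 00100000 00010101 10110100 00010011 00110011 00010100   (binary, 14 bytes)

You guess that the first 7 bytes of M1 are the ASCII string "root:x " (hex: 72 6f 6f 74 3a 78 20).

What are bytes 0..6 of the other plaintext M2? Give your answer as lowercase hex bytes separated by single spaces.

6f 77 6d 36 c4 79 4c

First, E_a ⊕ E_b = (M1 ⊕ K) ⊕ (M2 ⊕ K) = M1 ⊕ M2, so the key drops out. Then M2 = (M1 ⊕ M2) ⊕ M1 over the first 7 bytes.
byte 0: (46 ^ 5b) ^ 72 = 1d ^ 72 = 6f
byte 1: (ce ^ d6) ^ 6f = 18 ^ 6f = 77
byte 2: (e4 ^ e6) ^ 6f = 02 ^ 6f = 6d
byte 3: (da ^ 98) ^ 74 = 42 ^ 74 = 36
byte 4: (46 ^ b8) ^ 3a = fe ^ 3a = c4
byte 5: (ba ^ bb) ^ 78 = 01 ^ 78 = 79
byte 6: (36 ^ 5a) ^ 20 = 6c ^ 20 = 4c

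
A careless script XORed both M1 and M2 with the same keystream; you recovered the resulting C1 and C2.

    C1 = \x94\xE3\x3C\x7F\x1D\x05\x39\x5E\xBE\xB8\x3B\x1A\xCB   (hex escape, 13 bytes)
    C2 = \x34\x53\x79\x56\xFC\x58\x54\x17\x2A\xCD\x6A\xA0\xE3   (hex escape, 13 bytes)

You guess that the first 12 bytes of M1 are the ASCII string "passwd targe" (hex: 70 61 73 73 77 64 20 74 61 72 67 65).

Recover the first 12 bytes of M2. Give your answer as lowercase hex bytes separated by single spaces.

First, C1 ⊕ C2 = (M1 ⊕ K) ⊕ (M2 ⊕ K) = M1 ⊕ M2, so the key drops out. Then M2 = (M1 ⊕ M2) ⊕ M1 over the first 12 bytes.
byte 0: (94 ⊕ 34) ⊕ 70 = a0 ⊕ 70 = d0
byte 1: (e3 ⊕ 53) ⊕ 61 = b0 ⊕ 61 = d1
byte 2: (3c ⊕ 79) ⊕ 73 = 45 ⊕ 73 = 36
byte 3: (7f ⊕ 56) ⊕ 73 = 29 ⊕ 73 = 5a
byte 4: (1d ⊕ fc) ⊕ 77 = e1 ⊕ 77 = 96
byte 5: (05 ⊕ 58) ⊕ 64 = 5d ⊕ 64 = 39
byte 6: (39 ⊕ 54) ⊕ 20 = 6d ⊕ 20 = 4d
byte 7: (5e ⊕ 17) ⊕ 74 = 49 ⊕ 74 = 3d
byte 8: (be ⊕ 2a) ⊕ 61 = 94 ⊕ 61 = f5
byte 9: (b8 ⊕ cd) ⊕ 72 = 75 ⊕ 72 = 07
byte 10: (3b ⊕ 6a) ⊕ 67 = 51 ⊕ 67 = 36
byte 11: (1a ⊕ a0) ⊕ 65 = ba ⊕ 65 = df

d0 d1 36 5a 96 39 4d 3d f5 07 36 df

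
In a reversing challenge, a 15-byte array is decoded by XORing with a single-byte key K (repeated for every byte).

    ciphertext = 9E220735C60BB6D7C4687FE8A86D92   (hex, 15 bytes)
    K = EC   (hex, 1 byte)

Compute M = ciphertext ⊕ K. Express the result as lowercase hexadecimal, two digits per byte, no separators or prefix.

72ceebd92ae75a3b2884930444817e

The 1-byte key repeats, so the effective keystream is ec ec ec ec ec ec ec ec ec ec ec ec ec ec ec.
byte 0: 9e xor ec = 72
byte 1: 22 xor ec = ce
byte 2: 07 xor ec = eb
byte 3: 35 xor ec = d9
byte 4: c6 xor ec = 2a
byte 5: 0b xor ec = e7
byte 6: b6 xor ec = 5a
byte 7: d7 xor ec = 3b
byte 8: c4 xor ec = 28
byte 9: 68 xor ec = 84
byte 10: 7f xor ec = 93
byte 11: e8 xor ec = 04
byte 12: a8 xor ec = 44
byte 13: 6d xor ec = 81
byte 14: 92 xor ec = 7e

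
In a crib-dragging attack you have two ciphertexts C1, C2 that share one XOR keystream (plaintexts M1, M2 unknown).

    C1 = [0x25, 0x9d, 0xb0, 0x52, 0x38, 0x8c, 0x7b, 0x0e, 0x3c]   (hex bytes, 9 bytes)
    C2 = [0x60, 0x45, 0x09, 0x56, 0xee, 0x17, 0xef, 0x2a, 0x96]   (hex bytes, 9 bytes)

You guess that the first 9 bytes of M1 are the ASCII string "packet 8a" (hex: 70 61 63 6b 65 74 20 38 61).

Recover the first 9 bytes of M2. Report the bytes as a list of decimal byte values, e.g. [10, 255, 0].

[53, 185, 218, 111, 179, 239, 180, 28, 203]

First, C1 ⊕ C2 = (M1 ⊕ K) ⊕ (M2 ⊕ K) = M1 ⊕ M2, so the key drops out. Then M2 = (M1 ⊕ M2) ⊕ M1 over the first 9 bytes.
byte 0: (25 ⊕ 60) ⊕ 70 = 45 ⊕ 70 = 35
byte 1: (9d ⊕ 45) ⊕ 61 = d8 ⊕ 61 = b9
byte 2: (b0 ⊕ 09) ⊕ 63 = b9 ⊕ 63 = da
byte 3: (52 ⊕ 56) ⊕ 6b = 04 ⊕ 6b = 6f
byte 4: (38 ⊕ ee) ⊕ 65 = d6 ⊕ 65 = b3
byte 5: (8c ⊕ 17) ⊕ 74 = 9b ⊕ 74 = ef
byte 6: (7b ⊕ ef) ⊕ 20 = 94 ⊕ 20 = b4
byte 7: (0e ⊕ 2a) ⊕ 38 = 24 ⊕ 38 = 1c
byte 8: (3c ⊕ 96) ⊕ 61 = aa ⊕ 61 = cb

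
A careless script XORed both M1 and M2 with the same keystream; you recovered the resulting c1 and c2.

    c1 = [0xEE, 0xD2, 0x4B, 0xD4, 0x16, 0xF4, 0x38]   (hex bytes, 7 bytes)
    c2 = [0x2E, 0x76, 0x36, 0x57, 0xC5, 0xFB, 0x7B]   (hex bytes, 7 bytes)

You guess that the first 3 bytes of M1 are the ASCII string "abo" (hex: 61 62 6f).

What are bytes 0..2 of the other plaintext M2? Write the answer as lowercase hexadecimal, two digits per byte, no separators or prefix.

First, c1 ⊕ c2 = (M1 ⊕ K) ⊕ (M2 ⊕ K) = M1 ⊕ M2, so the key drops out. Then M2 = (M1 ⊕ M2) ⊕ M1 over the first 3 bytes.
byte 0: (ee ^ 2e) ^ 61 = c0 ^ 61 = a1
byte 1: (d2 ^ 76) ^ 62 = a4 ^ 62 = c6
byte 2: (4b ^ 36) ^ 6f = 7d ^ 6f = 12

a1c612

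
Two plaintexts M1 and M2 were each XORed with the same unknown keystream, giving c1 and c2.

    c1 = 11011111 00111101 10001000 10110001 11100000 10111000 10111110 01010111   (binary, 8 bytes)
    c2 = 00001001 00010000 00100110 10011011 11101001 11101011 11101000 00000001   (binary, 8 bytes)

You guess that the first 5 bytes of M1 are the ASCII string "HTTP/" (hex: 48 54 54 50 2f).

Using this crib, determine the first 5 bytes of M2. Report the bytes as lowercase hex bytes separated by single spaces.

First, c1 ⊕ c2 = (M1 ⊕ K) ⊕ (M2 ⊕ K) = M1 ⊕ M2, so the key drops out. Then M2 = (M1 ⊕ M2) ⊕ M1 over the first 5 bytes.
byte 0: (df XOR 09) XOR 48 = d6 XOR 48 = 9e
byte 1: (3d XOR 10) XOR 54 = 2d XOR 54 = 79
byte 2: (88 XOR 26) XOR 54 = ae XOR 54 = fa
byte 3: (b1 XOR 9b) XOR 50 = 2a XOR 50 = 7a
byte 4: (e0 XOR e9) XOR 2f = 09 XOR 2f = 26

9e 79 fa 7a 26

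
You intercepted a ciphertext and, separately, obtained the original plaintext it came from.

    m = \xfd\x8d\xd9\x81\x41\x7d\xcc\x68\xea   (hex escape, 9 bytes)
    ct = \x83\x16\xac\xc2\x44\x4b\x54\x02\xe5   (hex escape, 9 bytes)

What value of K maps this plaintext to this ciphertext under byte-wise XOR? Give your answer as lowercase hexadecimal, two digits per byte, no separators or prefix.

Since ct = m ⊕ K, XORing both sides with m gives K = m ⊕ ct.
fd xor 83 = 7e
8d xor 16 = 9b
d9 xor ac = 75
81 xor c2 = 43
41 xor 44 = 05
7d xor 4b = 36
cc xor 54 = 98
68 xor 02 = 6a
ea xor e5 = 0f

7e9b75430536986a0f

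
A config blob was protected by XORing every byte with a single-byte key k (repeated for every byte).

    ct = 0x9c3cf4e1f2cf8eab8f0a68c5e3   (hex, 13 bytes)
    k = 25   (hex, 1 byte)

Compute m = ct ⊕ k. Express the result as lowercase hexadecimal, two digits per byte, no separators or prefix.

b919d1c4d7eaab8eaa2f4de0c6

The 1-byte key repeats, so the effective keystream is 25 25 25 25 25 25 25 25 25 25 25 25 25.
byte 0: 10011100 ^ 00100101 = 10111001
byte 1: 00111100 ^ 00100101 = 00011001
byte 2: 11110100 ^ 00100101 = 11010001
byte 3: 11100001 ^ 00100101 = 11000100
byte 4: 11110010 ^ 00100101 = 11010111
byte 5: 11001111 ^ 00100101 = 11101010
byte 6: 10001110 ^ 00100101 = 10101011
byte 7: 10101011 ^ 00100101 = 10001110
byte 8: 10001111 ^ 00100101 = 10101010
byte 9: 00001010 ^ 00100101 = 00101111
byte 10: 01101000 ^ 00100101 = 01001101
byte 11: 11000101 ^ 00100101 = 11100000
byte 12: 11100011 ^ 00100101 = 11000110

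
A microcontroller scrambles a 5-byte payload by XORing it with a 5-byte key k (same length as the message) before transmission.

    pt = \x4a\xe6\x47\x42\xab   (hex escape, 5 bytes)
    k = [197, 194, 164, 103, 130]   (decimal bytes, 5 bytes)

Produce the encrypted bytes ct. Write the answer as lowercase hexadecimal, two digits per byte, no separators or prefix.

8f24e32529

XOR is its own inverse, so applying the key byte-wise gives the result directly.
 74 ^ 197 = 143
230 ^ 194 =  36
 71 ^ 164 = 227
 66 ^ 103 =  37
171 ^ 130 =  41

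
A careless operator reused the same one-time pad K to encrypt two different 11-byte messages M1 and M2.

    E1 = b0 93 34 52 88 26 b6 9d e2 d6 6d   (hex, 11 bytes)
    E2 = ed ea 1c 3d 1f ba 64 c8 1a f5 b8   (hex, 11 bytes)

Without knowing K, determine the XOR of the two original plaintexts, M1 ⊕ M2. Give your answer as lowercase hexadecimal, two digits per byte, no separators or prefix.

5d79286f979cd255f823d5

E1 ⊕ E2 = (M1 ⊕ K) ⊕ (M2 ⊕ K) = M1 ⊕ M2 — the shared key cancels under XOR.
byte 0: b0 ⊕ ed = 5d
byte 1: 93 ⊕ ea = 79
byte 2: 34 ⊕ 1c = 28
byte 3: 52 ⊕ 3d = 6f
byte 4: 88 ⊕ 1f = 97
byte 5: 26 ⊕ ba = 9c
byte 6: b6 ⊕ 64 = d2
byte 7: 9d ⊕ c8 = 55
byte 8: e2 ⊕ 1a = f8
byte 9: d6 ⊕ f5 = 23
byte 10: 6d ⊕ b8 = d5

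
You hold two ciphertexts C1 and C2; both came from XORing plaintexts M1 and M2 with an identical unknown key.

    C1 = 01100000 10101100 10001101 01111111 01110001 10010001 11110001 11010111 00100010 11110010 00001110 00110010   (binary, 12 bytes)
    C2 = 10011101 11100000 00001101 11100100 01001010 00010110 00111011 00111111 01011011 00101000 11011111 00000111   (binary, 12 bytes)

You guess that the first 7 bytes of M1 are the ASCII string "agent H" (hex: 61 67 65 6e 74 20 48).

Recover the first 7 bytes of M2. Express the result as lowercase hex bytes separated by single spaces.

First, C1 ⊕ C2 = (M1 ⊕ K) ⊕ (M2 ⊕ K) = M1 ⊕ M2, so the key drops out. Then M2 = (M1 ⊕ M2) ⊕ M1 over the first 7 bytes.
byte 0: (60 xor 9d) xor 61 = fd xor 61 = 9c
byte 1: (ac xor e0) xor 67 = 4c xor 67 = 2b
byte 2: (8d xor 0d) xor 65 = 80 xor 65 = e5
byte 3: (7f xor e4) xor 6e = 9b xor 6e = f5
byte 4: (71 xor 4a) xor 74 = 3b xor 74 = 4f
byte 5: (91 xor 16) xor 20 = 87 xor 20 = a7
byte 6: (f1 xor 3b) xor 48 = ca xor 48 = 82

9c 2b e5 f5 4f a7 82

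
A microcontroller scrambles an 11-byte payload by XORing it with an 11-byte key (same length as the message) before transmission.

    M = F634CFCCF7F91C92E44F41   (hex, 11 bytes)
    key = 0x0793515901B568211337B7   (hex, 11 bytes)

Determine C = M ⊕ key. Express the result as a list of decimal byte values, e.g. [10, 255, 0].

[241, 167, 158, 149, 246, 76, 116, 179, 247, 120, 246]

XOR is its own inverse, so applying the key byte-wise gives the result directly.
f6 xor 07 = f1
34 xor 93 = a7
cf xor 51 = 9e
cc xor 59 = 95
f7 xor 01 = f6
f9 xor b5 = 4c
1c xor 68 = 74
92 xor 21 = b3
e4 xor 13 = f7
4f xor 37 = 78
41 xor b7 = f6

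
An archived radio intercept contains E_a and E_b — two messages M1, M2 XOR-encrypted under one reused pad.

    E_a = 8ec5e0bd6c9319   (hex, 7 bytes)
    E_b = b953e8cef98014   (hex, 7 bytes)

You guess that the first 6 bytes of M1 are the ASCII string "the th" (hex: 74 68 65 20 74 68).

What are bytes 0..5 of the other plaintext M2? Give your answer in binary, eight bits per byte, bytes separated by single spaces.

First, E_a ⊕ E_b = (M1 ⊕ K) ⊕ (M2 ⊕ K) = M1 ⊕ M2, so the key drops out. Then M2 = (M1 ⊕ M2) ⊕ M1 over the first 6 bytes.
byte 0: (8e XOR b9) XOR 74 = 37 XOR 74 = 43
byte 1: (c5 XOR 53) XOR 68 = 96 XOR 68 = fe
byte 2: (e0 XOR e8) XOR 65 = 08 XOR 65 = 6d
byte 3: (bd XOR ce) XOR 20 = 73 XOR 20 = 53
byte 4: (6c XOR f9) XOR 74 = 95 XOR 74 = e1
byte 5: (93 XOR 80) XOR 68 = 13 XOR 68 = 7b

01000011 11111110 01101101 01010011 11100001 01111011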